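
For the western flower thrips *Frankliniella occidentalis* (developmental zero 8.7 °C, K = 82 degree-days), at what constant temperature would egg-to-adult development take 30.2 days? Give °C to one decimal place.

11.4 °C

Required daily accumulation = 82 / 30.2 = 2.715 DD/day.
T = T_base + 2.715 = 8.7 + 2.715 = 11.415 ≈ 11.4 °C.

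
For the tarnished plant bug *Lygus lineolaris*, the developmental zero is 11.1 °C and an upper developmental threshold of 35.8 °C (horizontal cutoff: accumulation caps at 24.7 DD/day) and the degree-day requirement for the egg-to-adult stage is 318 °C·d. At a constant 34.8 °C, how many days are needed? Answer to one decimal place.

13.4 days

Daily accumulation = 34.8 − 11.1 = 23.7 DD/day.
Duration = 318 / 23.7 = 13.418 ≈ 13.4 days.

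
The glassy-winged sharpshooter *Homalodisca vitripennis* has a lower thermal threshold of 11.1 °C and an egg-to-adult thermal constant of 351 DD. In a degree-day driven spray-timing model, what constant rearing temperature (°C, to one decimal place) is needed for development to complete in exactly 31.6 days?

Required daily accumulation = 351 / 31.6 = 11.108 DD/day.
T = T_base + 11.108 = 11.1 + 11.108 = 22.208 ≈ 22.2 °C.

22.2 °C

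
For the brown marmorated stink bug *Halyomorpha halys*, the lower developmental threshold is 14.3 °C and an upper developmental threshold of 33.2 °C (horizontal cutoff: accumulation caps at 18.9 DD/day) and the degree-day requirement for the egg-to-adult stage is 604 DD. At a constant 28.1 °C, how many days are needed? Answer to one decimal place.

43.8 days

Daily accumulation = 28.1 − 14.3 = 13.8 DD/day.
Duration = 604 / 13.8 = 43.768 ≈ 43.8 days.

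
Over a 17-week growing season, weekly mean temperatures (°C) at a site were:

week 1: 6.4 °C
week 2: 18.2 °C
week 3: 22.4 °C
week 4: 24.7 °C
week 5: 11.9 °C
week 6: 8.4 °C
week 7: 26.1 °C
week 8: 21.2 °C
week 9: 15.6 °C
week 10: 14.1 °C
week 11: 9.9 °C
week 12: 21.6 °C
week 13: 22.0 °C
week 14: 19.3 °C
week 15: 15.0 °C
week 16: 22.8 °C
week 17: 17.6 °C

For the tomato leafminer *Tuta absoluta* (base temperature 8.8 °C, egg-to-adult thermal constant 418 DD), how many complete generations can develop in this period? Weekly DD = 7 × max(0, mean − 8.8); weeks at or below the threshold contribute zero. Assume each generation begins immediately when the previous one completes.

Weekly DD (7 × max(0, T̄ − 8.8)): 0.0, 65.8, 95.2, 111.3, 21.7, 0.0, 121.1, 86.8, 47.6, 37.1, 7.7, 89.6, 92.4, 73.5, 43.4, 98.0, 61.6.
Season total = 1052.8 DD.
Complete generations = ⌊1052.8 / 418⌋ = 2.

2 generations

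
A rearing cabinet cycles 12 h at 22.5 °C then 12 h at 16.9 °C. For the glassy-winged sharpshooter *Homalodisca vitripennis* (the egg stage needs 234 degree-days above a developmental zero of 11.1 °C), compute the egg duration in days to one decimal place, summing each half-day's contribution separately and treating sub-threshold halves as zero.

27.2 days

Day half: max(0, 22.5 − 11.1) × 0.5 = 11.4 × 0.5 = 5.70 DD.
Night half: max(0, 16.9 − 11.1) × 0.5 = 5.8 × 0.5 = 2.90 DD.
Per 24 h: 8.60 DD/day.
Duration = 234 / 8.60 = 27.209 ≈ 27.2 days.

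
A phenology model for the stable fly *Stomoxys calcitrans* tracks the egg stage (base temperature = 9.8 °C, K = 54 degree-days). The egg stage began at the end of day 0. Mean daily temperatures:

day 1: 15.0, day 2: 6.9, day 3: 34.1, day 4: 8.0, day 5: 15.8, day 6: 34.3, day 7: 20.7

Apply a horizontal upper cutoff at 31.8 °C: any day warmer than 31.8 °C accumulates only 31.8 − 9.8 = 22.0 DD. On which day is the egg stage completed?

day 6

Daily DD above 9.8 °C (capped at 22.0): 5.2, 0.0, 22.0, 0.0, 6.0, 22.0, 10.9.
Cumulative: 5.2, 5.2, 27.2, 27.2, 33.2, 55.2, 66.1.
The total first reaches 54 DD on day 6.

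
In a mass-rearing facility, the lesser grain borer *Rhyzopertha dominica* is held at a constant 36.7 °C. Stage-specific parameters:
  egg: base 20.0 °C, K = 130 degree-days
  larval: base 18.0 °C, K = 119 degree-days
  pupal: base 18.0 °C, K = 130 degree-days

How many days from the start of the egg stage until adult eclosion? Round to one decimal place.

egg: 130 / (36.7 − 20.0) = 130 / 16.7 = 7.784 d.
larval: 119 / (36.7 − 18.0) = 119 / 18.7 = 6.364 d.
pupal: 130 / (36.7 − 18.0) = 130 / 18.7 = 6.952 d.
Sum = 21.100 ≈ 21.1 days.

21.1 days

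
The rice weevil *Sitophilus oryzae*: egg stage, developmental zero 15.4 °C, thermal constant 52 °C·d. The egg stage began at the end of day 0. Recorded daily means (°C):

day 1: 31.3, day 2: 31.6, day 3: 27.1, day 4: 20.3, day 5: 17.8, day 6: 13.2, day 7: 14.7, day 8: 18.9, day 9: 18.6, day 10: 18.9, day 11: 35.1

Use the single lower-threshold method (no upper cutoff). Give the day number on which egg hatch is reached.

day 8

Daily DD above 15.4 °C: 15.9, 16.2, 11.7, 4.9, 2.4, 0.0, 0.0, 3.5, 3.2, 3.5, 19.7.
Cumulative: 15.9, 32.1, 43.8, 48.7, 51.1, 51.1, 51.1, 54.6, 57.8, 61.3, 81.0.
The total first reaches 52 DD on day 8.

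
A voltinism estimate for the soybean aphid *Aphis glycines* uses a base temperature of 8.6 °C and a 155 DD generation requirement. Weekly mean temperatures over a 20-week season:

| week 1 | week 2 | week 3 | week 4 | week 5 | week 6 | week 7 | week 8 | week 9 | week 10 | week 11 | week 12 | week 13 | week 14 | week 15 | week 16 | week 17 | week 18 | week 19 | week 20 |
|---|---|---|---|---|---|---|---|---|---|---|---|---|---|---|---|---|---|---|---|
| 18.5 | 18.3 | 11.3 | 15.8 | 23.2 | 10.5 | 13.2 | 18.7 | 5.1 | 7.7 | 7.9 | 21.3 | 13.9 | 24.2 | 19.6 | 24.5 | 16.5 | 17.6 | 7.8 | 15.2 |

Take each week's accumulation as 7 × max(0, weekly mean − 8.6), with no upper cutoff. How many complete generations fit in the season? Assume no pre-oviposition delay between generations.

Weekly DD (7 × max(0, T̄ − 8.6)): 69.3, 67.9, 18.9, 50.4, 102.2, 13.3, 32.2, 70.7, 0.0, 0.0, 0.0, 88.9, 37.1, 109.2, 77.0, 111.3, 55.3, 63.0, 0.0, 46.2.
Season total = 1012.9 DD.
Complete generations = ⌊1012.9 / 155⌋ = 6.

6 generations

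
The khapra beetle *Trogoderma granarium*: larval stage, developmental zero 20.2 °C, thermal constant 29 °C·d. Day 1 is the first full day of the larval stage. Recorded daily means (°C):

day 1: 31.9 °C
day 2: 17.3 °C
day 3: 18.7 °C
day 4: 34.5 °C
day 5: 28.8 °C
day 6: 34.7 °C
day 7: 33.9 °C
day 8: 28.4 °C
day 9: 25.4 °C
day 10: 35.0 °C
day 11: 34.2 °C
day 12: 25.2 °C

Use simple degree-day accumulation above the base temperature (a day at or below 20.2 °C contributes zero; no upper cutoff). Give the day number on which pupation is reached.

Daily DD above 20.2 °C: 11.7, 0.0, 0.0, 14.3, 8.6, 14.5, 13.7, 8.2, 5.2, 14.8, 14.0, 5.0.
Cumulative: 11.7, 11.7, 11.7, 26.0, 34.6, 49.1, 62.8, 71.0, 76.2, 91.0, 105.0, 110.0.
The total first reaches 29 DD on day 5.

day 5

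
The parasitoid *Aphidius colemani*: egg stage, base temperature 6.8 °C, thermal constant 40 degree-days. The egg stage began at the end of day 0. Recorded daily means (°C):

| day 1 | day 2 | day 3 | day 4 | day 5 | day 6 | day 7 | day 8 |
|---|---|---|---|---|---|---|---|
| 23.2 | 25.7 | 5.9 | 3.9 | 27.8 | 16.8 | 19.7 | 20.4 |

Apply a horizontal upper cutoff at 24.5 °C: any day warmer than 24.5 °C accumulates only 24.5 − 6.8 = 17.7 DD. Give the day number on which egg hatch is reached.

Daily DD above 6.8 °C (capped at 17.7): 16.4, 17.7, 0.0, 0.0, 17.7, 10.0, 12.9, 13.6.
Cumulative: 16.4, 34.1, 34.1, 34.1, 51.8, 61.8, 74.7, 88.3.
The total first reaches 40 DD on day 5.

day 5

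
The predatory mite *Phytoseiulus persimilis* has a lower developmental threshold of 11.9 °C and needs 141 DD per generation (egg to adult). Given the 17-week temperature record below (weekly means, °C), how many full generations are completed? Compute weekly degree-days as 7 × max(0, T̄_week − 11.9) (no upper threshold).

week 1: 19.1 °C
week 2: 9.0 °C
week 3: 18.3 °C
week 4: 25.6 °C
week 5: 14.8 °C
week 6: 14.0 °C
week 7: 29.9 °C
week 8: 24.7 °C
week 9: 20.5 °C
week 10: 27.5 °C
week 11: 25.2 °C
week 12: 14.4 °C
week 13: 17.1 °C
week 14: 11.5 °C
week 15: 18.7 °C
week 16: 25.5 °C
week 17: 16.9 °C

Weekly DD (7 × max(0, T̄ − 11.9)): 50.4, 0.0, 44.8, 95.9, 20.3, 14.7, 126.0, 89.6, 60.2, 109.2, 93.1, 17.5, 36.4, 0.0, 47.6, 95.2, 35.0.
Season total = 935.9 DD.
Complete generations = ⌊935.9 / 141⌋ = 6.

6 generations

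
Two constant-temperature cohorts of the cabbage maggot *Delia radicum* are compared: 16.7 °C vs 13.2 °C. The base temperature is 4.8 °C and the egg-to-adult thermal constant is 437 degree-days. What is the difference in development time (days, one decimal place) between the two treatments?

At 16.7 °C: 437 / (16.7 − 4.8) = 437 / 11.9 = 36.723 d.
At 13.2 °C: 437 / (13.2 − 4.8) = 437 / 8.4 = 52.024 d.
Difference = |36.723 − 52.024| = 15.301 ≈ 15.3 days.

15.3 days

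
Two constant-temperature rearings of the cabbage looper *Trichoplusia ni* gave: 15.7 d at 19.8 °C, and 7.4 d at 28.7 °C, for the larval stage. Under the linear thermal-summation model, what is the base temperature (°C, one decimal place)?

11.9 °C

Equal thermal constants: D₁(T₁ − T_b) = D₂(T₂ − T_b).
15.7·(19.8 − T_b) = 7.4·(28.7 − T_b)
T_b = (15.7·19.8 − 7.4·28.7) / (15.7 − 7.4) = 98.48 / 8.3 = 11.865 °C ≈ 11.9 °C.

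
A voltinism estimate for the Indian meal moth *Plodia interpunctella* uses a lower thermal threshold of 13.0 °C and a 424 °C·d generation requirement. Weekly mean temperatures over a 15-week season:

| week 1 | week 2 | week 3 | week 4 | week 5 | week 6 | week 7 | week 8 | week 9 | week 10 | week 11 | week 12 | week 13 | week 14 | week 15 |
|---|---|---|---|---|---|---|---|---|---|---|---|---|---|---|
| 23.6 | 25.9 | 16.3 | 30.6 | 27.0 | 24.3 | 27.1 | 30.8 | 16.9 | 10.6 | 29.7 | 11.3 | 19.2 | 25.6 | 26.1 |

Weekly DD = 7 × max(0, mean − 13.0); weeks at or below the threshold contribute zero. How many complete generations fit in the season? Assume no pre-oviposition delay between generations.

Weekly DD (7 × max(0, T̄ − 13.0)): 74.2, 90.3, 23.1, 123.2, 98.0, 79.1, 98.7, 124.6, 27.3, 0.0, 116.9, 0.0, 43.4, 88.2, 91.7.
Season total = 1078.7 DD.
Complete generations = ⌊1078.7 / 424⌋ = 2.

2 generations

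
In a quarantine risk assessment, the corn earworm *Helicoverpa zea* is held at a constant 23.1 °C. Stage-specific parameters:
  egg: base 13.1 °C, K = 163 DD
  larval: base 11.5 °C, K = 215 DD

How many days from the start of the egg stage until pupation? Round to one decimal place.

34.8 days

egg: 163 / (23.1 − 13.1) = 163 / 10.0 = 16.300 d.
larval: 215 / (23.1 − 11.5) = 215 / 11.6 = 18.534 d.
Sum = 34.834 ≈ 34.8 days.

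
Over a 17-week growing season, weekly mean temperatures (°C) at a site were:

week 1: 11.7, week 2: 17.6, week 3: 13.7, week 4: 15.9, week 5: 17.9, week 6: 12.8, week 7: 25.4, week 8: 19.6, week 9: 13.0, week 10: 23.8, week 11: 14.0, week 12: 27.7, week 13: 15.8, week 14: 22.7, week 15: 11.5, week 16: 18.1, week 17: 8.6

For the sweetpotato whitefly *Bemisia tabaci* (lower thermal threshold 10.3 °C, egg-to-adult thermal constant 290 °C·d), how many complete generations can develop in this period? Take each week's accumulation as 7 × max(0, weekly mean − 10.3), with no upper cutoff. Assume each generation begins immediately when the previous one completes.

Weekly DD (7 × max(0, T̄ − 10.3)): 9.8, 51.1, 23.8, 39.2, 53.2, 17.5, 105.7, 65.1, 18.9, 94.5, 25.9, 121.8, 38.5, 86.8, 8.4, 54.6, 0.0.
Season total = 814.8 DD.
Complete generations = ⌊814.8 / 290⌋ = 2.

2 generations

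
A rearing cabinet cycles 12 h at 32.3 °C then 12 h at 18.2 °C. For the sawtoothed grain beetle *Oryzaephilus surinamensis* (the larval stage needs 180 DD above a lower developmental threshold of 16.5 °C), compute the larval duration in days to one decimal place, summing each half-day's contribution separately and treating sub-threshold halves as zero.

20.6 days

Day half: max(0, 32.3 − 16.5) × 0.5 = 15.8 × 0.5 = 7.90 DD.
Night half: max(0, 18.2 − 16.5) × 0.5 = 1.7 × 0.5 = 0.85 DD.
Per 24 h: 8.75 DD/day.
Duration = 180 / 8.75 = 20.571 ≈ 20.6 days.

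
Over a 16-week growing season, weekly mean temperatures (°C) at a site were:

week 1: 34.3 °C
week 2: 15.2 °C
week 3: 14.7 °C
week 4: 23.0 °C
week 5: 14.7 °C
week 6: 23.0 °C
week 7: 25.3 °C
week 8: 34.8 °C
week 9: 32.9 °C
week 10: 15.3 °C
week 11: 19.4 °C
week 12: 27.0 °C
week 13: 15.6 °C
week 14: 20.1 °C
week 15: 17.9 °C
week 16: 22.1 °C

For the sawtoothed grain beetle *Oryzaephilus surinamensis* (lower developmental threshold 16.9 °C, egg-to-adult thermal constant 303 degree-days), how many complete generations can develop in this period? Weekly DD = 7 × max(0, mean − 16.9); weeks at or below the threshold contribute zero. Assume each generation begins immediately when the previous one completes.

2 generations

Weekly DD (7 × max(0, T̄ − 16.9)): 121.8, 0.0, 0.0, 42.7, 0.0, 42.7, 58.8, 125.3, 112.0, 0.0, 17.5, 70.7, 0.0, 22.4, 7.0, 36.4.
Season total = 657.3 DD.
Complete generations = ⌊657.3 / 303⌋ = 2.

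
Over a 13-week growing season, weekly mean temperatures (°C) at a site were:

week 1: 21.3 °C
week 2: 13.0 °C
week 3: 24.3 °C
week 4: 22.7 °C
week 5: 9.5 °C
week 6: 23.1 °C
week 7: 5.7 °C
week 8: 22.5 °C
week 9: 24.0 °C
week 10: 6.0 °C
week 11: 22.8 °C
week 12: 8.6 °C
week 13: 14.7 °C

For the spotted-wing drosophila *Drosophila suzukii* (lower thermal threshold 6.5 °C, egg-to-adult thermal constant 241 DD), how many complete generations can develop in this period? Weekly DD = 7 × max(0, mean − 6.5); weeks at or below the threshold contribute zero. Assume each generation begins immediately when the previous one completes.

Weekly DD (7 × max(0, T̄ − 6.5)): 103.6, 45.5, 124.6, 113.4, 21.0, 116.2, 0.0, 112.0, 122.5, 0.0, 114.1, 14.7, 57.4.
Season total = 945.0 DD.
Complete generations = ⌊945.0 / 241⌋ = 3.

3 generations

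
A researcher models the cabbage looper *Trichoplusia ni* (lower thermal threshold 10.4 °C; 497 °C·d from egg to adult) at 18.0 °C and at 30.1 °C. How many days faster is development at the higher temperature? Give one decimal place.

At 18.0 °C: 497 / (18.0 − 10.4) = 497 / 7.6 = 65.395 d.
At 30.1 °C: 497 / (30.1 − 10.4) = 497 / 19.7 = 25.228 d.
Difference = |65.395 − 25.228| = 40.166 ≈ 40.2 days.

40.2 days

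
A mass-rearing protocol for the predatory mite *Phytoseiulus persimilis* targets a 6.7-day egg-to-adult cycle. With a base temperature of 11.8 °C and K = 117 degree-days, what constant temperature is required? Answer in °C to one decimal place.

29.3 °C

Required daily accumulation = 117 / 6.7 = 17.463 DD/day.
T = T_base + 17.463 = 11.8 + 17.463 = 29.263 ≈ 29.3 °C.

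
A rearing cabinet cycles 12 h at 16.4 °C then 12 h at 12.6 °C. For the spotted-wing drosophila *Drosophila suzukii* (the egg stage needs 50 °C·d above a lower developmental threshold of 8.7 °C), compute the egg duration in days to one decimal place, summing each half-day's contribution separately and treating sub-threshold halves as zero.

8.6 days

Day half: max(0, 16.4 − 8.7) × 0.5 = 7.7 × 0.5 = 3.85 DD.
Night half: max(0, 12.6 − 8.7) × 0.5 = 3.9 × 0.5 = 1.95 DD.
Per 24 h: 5.80 DD/day.
Duration = 50 / 5.80 = 8.621 ≈ 8.6 days.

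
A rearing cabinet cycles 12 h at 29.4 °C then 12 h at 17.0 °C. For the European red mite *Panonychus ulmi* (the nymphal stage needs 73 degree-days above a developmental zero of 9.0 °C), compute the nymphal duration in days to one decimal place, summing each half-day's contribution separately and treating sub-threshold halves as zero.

Day half: max(0, 29.4 − 9.0) × 0.5 = 20.4 × 0.5 = 10.20 DD.
Night half: max(0, 17.0 − 9.0) × 0.5 = 8.0 × 0.5 = 4.00 DD.
Per 24 h: 14.20 DD/day.
Duration = 73 / 14.20 = 5.141 ≈ 5.1 days.

5.1 days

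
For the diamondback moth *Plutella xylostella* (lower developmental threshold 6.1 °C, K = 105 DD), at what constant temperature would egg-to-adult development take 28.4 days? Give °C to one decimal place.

Required daily accumulation = 105 / 28.4 = 3.697 DD/day.
T = T_base + 3.697 = 6.1 + 3.697 = 9.797 ≈ 9.8 °C.

9.8 °C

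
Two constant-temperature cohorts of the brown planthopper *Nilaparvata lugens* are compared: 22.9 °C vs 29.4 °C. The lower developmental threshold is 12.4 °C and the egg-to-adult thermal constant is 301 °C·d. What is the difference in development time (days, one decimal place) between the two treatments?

At 22.9 °C: 301 / (22.9 − 12.4) = 301 / 10.5 = 28.667 d.
At 29.4 °C: 301 / (29.4 − 12.4) = 301 / 17.0 = 17.706 d.
Difference = |28.667 − 17.706| = 10.961 ≈ 11.0 days.

11.0 days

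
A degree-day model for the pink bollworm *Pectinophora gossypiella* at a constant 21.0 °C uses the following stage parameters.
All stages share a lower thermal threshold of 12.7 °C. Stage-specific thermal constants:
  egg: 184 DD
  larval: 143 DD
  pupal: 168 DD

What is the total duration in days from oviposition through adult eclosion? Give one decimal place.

Daily accumulation at 21.0 °C = 21.0 − 12.7 = 8.3 DD/day.
Total K = 184 + 143 + 168 = 495 DD.
Total duration = 495 / 8.3 = 59.639 ≈ 59.6 days.

59.6 days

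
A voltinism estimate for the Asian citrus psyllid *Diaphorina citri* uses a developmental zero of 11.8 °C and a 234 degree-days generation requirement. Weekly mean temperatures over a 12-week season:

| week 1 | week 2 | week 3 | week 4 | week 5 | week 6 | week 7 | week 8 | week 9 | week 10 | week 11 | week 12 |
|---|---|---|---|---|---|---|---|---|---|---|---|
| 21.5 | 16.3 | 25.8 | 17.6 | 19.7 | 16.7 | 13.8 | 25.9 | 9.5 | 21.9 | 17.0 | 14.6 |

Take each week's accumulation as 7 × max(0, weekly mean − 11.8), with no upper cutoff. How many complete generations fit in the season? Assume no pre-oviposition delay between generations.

Weekly DD (7 × max(0, T̄ − 11.8)): 67.9, 31.5, 98.0, 40.6, 55.3, 34.3, 14.0, 98.7, 0.0, 70.7, 36.4, 19.6.
Season total = 567.0 DD.
Complete generations = ⌊567.0 / 234⌋ = 2.

2 generations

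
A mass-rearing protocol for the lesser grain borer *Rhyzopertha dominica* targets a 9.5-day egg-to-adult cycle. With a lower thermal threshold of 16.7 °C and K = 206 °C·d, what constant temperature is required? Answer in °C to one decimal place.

Required daily accumulation = 206 / 9.5 = 21.684 DD/day.
T = T_base + 21.684 = 16.7 + 21.684 = 38.384 ≈ 38.4 °C.

38.4 °C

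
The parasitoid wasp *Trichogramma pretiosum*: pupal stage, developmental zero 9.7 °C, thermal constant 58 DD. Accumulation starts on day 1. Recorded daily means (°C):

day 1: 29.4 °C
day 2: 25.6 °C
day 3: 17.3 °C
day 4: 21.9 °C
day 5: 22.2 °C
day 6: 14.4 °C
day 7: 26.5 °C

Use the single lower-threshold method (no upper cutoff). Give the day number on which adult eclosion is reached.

day 5

Daily DD above 9.7 °C: 19.7, 15.9, 7.6, 12.2, 12.5, 4.7, 16.8.
Cumulative: 19.7, 35.6, 43.2, 55.4, 67.9, 72.6, 89.4.
The total first reaches 58 DD on day 5.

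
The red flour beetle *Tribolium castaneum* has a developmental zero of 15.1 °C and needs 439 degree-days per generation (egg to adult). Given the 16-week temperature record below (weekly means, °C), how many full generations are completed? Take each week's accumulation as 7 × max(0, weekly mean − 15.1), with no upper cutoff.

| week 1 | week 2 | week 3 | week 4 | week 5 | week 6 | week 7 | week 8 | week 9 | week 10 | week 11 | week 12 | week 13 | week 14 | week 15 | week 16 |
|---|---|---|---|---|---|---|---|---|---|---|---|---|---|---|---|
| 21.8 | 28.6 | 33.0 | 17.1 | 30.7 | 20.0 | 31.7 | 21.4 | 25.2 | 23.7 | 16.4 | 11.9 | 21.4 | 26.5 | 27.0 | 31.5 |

Weekly DD (7 × max(0, T̄ − 15.1)): 46.9, 94.5, 125.3, 14.0, 109.2, 34.3, 116.2, 44.1, 70.7, 60.2, 9.1, 0.0, 44.1, 79.8, 83.3, 114.8.
Season total = 1046.5 DD.
Complete generations = ⌊1046.5 / 439⌋ = 2.

2 generations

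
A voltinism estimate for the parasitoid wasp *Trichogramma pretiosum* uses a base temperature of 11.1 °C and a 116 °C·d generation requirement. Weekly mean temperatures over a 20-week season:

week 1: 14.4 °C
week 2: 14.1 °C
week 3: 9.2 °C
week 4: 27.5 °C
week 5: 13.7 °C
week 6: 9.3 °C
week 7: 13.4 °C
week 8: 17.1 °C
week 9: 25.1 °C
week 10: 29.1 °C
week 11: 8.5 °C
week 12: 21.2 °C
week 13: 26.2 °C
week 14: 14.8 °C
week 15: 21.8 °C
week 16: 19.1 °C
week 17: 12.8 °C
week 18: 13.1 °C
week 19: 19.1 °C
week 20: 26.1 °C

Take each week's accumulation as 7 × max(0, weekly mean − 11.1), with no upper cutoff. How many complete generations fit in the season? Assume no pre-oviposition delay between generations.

8 generations

Weekly DD (7 × max(0, T̄ − 11.1)): 23.1, 21.0, 0.0, 114.8, 18.2, 0.0, 16.1, 42.0, 98.0, 126.0, 0.0, 70.7, 105.7, 25.9, 74.9, 56.0, 11.9, 14.0, 56.0, 105.0.
Season total = 979.3 DD.
Complete generations = ⌊979.3 / 116⌋ = 8.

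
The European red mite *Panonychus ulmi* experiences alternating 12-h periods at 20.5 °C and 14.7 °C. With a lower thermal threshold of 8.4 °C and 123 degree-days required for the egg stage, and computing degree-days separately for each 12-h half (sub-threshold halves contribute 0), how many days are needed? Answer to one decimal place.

13.4 days

Day half: max(0, 20.5 − 8.4) × 0.5 = 12.1 × 0.5 = 6.05 DD.
Night half: max(0, 14.7 − 8.4) × 0.5 = 6.3 × 0.5 = 3.15 DD.
Per 24 h: 9.20 DD/day.
Duration = 123 / 9.20 = 13.370 ≈ 13.4 days.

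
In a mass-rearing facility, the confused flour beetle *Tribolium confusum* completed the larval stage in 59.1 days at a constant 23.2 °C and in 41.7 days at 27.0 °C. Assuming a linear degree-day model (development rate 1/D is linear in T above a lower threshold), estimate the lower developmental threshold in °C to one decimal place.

Under the model K = D·(T − T_b), so D₁·(T₁ − T_b) = D₂·(T₂ − T_b).
59.1·(23.2 − T_b) = 41.7·(27.0 − T_b)
T_b = (59.1·23.2 − 41.7·27.0) / (59.1 − 41.7) = 245.22 / 17.4 = 14.093 °C ≈ 14.1 °C.

14.1 °C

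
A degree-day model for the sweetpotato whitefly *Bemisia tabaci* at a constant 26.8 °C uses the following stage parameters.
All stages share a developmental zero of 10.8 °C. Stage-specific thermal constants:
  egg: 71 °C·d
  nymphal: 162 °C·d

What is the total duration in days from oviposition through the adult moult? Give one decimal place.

14.6 days

Daily accumulation at 26.8 °C = 26.8 − 10.8 = 16.0 DD/day.
Total K = 71 + 162 = 233 DD.
Total duration = 233 / 16.0 = 14.562 ≈ 14.6 days.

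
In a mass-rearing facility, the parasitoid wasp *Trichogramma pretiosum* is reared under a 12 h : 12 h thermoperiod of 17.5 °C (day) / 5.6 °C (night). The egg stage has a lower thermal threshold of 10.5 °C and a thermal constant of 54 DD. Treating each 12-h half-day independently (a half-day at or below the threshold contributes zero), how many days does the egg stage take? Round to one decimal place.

15.4 days

Day half: max(0, 17.5 − 10.5) × 0.5 = 7.0 × 0.5 = 3.50 DD.
Night half: max(0, 5.6 − 10.5) × 0.5 = 0.0 × 0.5 = 0.00 DD.
Per 24 h: 3.50 DD/day.
Duration = 54 / 3.50 = 15.429 ≈ 15.4 days.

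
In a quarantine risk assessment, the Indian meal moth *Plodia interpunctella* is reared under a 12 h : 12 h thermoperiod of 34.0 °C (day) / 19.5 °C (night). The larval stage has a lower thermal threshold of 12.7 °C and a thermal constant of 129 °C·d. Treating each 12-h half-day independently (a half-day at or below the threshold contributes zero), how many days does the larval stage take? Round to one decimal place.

9.2 days

Day half: max(0, 34.0 − 12.7) × 0.5 = 21.3 × 0.5 = 10.65 DD.
Night half: max(0, 19.5 − 12.7) × 0.5 = 6.8 × 0.5 = 3.40 DD.
Per 24 h: 14.05 DD/day.
Duration = 129 / 14.05 = 9.181 ≈ 9.2 days.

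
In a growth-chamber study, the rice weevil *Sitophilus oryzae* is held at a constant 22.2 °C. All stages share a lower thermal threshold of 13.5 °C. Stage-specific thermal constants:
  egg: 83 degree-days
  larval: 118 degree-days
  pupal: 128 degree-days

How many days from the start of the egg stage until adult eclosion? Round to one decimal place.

Daily accumulation at 22.2 °C = 22.2 − 13.5 = 8.7 DD/day.
Total K = 83 + 118 + 128 = 329 DD.
Total duration = 329 / 8.7 = 37.816 ≈ 37.8 days.

37.8 days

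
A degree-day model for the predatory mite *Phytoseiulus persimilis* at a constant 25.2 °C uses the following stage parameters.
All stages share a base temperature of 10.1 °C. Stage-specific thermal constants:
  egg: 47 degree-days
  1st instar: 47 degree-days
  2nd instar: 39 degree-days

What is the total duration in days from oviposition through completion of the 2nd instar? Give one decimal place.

Daily accumulation at 25.2 °C = 25.2 − 10.1 = 15.1 DD/day.
Total K = 47 + 47 + 39 = 133 DD.
Total duration = 133 / 15.1 = 8.808 ≈ 8.8 days.

8.8 days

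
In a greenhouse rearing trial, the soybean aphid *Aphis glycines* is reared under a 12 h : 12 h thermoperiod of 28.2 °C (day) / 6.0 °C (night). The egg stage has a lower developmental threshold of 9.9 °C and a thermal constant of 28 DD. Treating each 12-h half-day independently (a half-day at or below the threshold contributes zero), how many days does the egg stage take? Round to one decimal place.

Day half: max(0, 28.2 − 9.9) × 0.5 = 18.3 × 0.5 = 9.15 DD.
Night half: max(0, 6.0 − 9.9) × 0.5 = 0.0 × 0.5 = 0.00 DD.
Per 24 h: 9.15 DD/day.
Duration = 28 / 9.15 = 3.060 ≈ 3.1 days.

3.1 days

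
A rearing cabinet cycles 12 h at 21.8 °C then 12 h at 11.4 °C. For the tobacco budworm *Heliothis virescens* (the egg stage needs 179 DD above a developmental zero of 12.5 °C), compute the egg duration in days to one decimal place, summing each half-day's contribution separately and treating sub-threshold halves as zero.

38.5 days

Day half: max(0, 21.8 − 12.5) × 0.5 = 9.3 × 0.5 = 4.65 DD.
Night half: max(0, 11.4 − 12.5) × 0.5 = 0.0 × 0.5 = 0.00 DD.
Per 24 h: 4.65 DD/day.
Duration = 179 / 4.65 = 38.495 ≈ 38.5 days.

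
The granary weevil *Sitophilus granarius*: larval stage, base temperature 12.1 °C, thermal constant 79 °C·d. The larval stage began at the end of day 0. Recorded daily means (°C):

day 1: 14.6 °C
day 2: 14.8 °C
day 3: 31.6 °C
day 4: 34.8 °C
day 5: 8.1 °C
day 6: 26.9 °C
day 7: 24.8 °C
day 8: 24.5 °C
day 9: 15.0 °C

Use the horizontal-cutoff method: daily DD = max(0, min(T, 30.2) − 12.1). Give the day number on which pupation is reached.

day 8

Daily DD above 12.1 °C (capped at 18.1): 2.5, 2.7, 18.1, 18.1, 0.0, 14.8, 12.7, 12.4, 2.9.
Cumulative: 2.5, 5.2, 23.3, 41.4, 41.4, 56.2, 68.9, 81.3, 84.2.
The total first reaches 79 DD on day 8.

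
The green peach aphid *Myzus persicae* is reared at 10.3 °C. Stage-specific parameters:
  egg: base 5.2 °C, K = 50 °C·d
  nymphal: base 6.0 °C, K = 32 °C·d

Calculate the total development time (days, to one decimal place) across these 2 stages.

egg: 50 / (10.3 − 5.2) = 50 / 5.1 = 9.804 d.
nymphal: 32 / (10.3 − 6.0) = 32 / 4.3 = 7.442 d.
Sum = 17.246 ≈ 17.2 days.

17.2 days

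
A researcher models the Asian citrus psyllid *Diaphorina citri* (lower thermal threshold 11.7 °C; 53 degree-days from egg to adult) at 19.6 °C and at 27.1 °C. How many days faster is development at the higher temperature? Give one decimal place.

3.3 days

At 19.6 °C: 53 / (19.6 − 11.7) = 53 / 7.9 = 6.709 d.
At 27.1 °C: 53 / (27.1 − 11.7) = 53 / 15.4 = 3.442 d.
Difference = |6.709 − 3.442| = 3.267 ≈ 3.3 days.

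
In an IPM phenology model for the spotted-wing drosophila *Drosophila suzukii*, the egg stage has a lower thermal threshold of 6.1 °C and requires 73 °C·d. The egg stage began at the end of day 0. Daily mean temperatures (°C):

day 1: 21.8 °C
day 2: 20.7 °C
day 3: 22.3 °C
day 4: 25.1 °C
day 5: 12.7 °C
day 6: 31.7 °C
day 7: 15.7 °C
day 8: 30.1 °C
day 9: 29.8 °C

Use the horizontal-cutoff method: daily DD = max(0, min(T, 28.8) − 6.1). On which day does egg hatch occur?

day 6

Daily DD above 6.1 °C (capped at 22.7): 15.7, 14.6, 16.2, 19.0, 6.6, 22.7, 9.6, 22.7, 22.7.
Cumulative: 15.7, 30.3, 46.5, 65.5, 72.1, 94.8, 104.4, 127.1, 149.8.
The total first reaches 73 DD on day 6.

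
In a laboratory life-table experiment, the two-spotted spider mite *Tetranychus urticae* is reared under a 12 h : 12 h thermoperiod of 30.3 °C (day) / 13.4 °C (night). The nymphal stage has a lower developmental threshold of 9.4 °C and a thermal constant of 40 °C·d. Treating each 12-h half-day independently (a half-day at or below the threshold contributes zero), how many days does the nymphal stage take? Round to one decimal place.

Day half: max(0, 30.3 − 9.4) × 0.5 = 20.9 × 0.5 = 10.45 DD.
Night half: max(0, 13.4 − 9.4) × 0.5 = 4.0 × 0.5 = 2.00 DD.
Per 24 h: 12.45 DD/day.
Duration = 40 / 12.45 = 3.213 ≈ 3.2 days.

3.2 days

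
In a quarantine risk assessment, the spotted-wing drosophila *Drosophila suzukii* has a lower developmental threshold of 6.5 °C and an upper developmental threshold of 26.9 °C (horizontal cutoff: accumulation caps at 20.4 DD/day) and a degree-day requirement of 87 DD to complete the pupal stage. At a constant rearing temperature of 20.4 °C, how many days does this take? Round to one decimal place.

Daily accumulation = 20.4 − 6.5 = 13.9 DD/day.
Duration = 87 / 13.9 = 6.259 ≈ 6.3 days.

6.3 days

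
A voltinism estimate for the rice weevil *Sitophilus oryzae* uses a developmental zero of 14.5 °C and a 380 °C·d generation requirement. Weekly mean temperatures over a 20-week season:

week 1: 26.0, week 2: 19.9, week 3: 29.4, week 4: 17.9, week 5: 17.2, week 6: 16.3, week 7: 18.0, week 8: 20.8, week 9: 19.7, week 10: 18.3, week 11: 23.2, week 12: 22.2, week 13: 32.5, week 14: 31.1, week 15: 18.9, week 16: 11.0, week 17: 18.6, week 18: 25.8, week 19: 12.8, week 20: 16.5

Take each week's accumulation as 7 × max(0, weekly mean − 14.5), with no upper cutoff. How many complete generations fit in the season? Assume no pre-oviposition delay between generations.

Weekly DD (7 × max(0, T̄ − 14.5)): 80.5, 37.8, 104.3, 23.8, 18.9, 12.6, 24.5, 44.1, 36.4, 26.6, 60.9, 53.9, 126.0, 116.2, 30.8, 0.0, 28.7, 79.1, 0.0, 14.0.
Season total = 919.1 DD.
Complete generations = ⌊919.1 / 380⌋ = 2.

2 generations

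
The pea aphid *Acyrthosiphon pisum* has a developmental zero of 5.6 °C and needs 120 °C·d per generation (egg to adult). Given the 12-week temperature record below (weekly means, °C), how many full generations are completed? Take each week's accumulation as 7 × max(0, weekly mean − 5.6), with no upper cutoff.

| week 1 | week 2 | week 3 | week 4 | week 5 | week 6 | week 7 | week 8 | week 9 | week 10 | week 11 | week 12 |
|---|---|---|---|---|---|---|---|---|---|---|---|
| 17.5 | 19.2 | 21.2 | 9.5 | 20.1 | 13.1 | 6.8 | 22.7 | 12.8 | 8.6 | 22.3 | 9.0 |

6 generations

Weekly DD (7 × max(0, T̄ − 5.6)): 83.3, 95.2, 109.2, 27.3, 101.5, 52.5, 8.4, 119.7, 50.4, 21.0, 116.9, 23.8.
Season total = 809.2 DD.
Complete generations = ⌊809.2 / 120⌋ = 6.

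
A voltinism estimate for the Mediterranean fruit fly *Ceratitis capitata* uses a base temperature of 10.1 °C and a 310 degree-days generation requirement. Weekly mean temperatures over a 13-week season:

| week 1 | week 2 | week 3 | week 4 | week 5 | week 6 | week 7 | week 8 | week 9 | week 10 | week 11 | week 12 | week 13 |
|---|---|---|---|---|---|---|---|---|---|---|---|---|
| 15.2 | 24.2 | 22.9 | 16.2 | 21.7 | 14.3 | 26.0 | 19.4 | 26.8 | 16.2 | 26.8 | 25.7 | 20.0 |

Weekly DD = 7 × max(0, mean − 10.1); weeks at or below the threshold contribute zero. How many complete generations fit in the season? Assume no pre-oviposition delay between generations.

Weekly DD (7 × max(0, T̄ − 10.1)): 35.7, 98.7, 89.6, 42.7, 81.2, 29.4, 111.3, 65.1, 116.9, 42.7, 116.9, 109.2, 69.3.
Season total = 1008.7 DD.
Complete generations = ⌊1008.7 / 310⌋ = 3.

3 generations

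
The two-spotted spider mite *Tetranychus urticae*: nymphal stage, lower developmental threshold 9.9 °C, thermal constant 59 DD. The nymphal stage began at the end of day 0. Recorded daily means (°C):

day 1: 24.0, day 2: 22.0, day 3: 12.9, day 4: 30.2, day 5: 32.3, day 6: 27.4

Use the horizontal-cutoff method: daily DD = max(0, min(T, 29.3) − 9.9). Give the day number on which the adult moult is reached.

Daily DD above 9.9 °C (capped at 19.4): 14.1, 12.1, 3.0, 19.4, 19.4, 17.5.
Cumulative: 14.1, 26.2, 29.2, 48.6, 68.0, 85.5.
The total first reaches 59 DD on day 5.

day 5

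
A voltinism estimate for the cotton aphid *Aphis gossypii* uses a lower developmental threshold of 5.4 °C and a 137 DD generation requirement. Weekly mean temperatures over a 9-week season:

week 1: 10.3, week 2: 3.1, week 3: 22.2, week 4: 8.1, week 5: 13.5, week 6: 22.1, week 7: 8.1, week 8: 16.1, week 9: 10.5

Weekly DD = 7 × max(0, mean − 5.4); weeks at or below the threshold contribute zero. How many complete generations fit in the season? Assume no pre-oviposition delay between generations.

3 generations

Weekly DD (7 × max(0, T̄ − 5.4)): 34.3, 0.0, 117.6, 18.9, 56.7, 116.9, 18.9, 74.9, 35.7.
Season total = 473.9 DD.
Complete generations = ⌊473.9 / 137⌋ = 3.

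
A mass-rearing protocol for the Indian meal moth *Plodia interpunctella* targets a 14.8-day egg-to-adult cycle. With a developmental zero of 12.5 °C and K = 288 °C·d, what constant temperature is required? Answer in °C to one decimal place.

32.0 °C

Required daily accumulation = 288 / 14.8 = 19.459 DD/day.
T = T_base + 19.459 = 12.5 + 19.459 = 31.959 ≈ 32.0 °C.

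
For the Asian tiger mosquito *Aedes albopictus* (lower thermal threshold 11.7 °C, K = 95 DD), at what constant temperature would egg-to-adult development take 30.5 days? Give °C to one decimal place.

14.8 °C

Required daily accumulation = 95 / 30.5 = 3.115 DD/day.
T = T_base + 3.115 = 11.7 + 3.115 = 14.815 ≈ 14.8 °C.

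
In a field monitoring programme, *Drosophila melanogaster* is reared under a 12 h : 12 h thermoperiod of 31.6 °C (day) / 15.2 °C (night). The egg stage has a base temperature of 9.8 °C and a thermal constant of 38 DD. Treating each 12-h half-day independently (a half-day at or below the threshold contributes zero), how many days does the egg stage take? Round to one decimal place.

2.8 days

Day half: max(0, 31.6 − 9.8) × 0.5 = 21.8 × 0.5 = 10.90 DD.
Night half: max(0, 15.2 − 9.8) × 0.5 = 5.4 × 0.5 = 2.70 DD.
Per 24 h: 13.60 DD/day.
Duration = 38 / 13.60 = 2.794 ≈ 2.8 days.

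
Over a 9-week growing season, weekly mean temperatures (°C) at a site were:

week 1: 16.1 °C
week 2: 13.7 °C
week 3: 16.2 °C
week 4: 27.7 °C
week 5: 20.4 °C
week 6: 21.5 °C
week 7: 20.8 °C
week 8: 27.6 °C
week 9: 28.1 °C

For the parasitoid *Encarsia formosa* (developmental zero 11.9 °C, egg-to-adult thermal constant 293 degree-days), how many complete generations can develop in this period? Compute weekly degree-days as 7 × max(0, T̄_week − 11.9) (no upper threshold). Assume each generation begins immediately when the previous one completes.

Weekly DD (7 × max(0, T̄ − 11.9)): 29.4, 12.6, 30.1, 110.6, 59.5, 67.2, 62.3, 109.9, 113.4.
Season total = 595.0 DD.
Complete generations = ⌊595.0 / 293⌋ = 2.

2 generations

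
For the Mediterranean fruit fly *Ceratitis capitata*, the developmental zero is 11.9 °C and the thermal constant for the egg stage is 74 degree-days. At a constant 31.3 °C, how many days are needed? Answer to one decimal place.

3.8 days

Daily accumulation = 31.3 − 11.9 = 19.4 DD/day.
Duration = 74 / 19.4 = 3.814 ≈ 3.8 days.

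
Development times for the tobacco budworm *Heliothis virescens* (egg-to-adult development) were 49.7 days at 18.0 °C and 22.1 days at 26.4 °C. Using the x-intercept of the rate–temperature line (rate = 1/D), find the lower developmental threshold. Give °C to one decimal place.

11.3 °C

Equal thermal constants: D₁(T₁ − T_b) = D₂(T₂ − T_b).
49.7·(18.0 − T_b) = 22.1·(26.4 − T_b)
T_b = (49.7·18.0 − 22.1·26.4) / (49.7 − 22.1) = 311.16 / 27.6 = 11.274 °C ≈ 11.3 °C.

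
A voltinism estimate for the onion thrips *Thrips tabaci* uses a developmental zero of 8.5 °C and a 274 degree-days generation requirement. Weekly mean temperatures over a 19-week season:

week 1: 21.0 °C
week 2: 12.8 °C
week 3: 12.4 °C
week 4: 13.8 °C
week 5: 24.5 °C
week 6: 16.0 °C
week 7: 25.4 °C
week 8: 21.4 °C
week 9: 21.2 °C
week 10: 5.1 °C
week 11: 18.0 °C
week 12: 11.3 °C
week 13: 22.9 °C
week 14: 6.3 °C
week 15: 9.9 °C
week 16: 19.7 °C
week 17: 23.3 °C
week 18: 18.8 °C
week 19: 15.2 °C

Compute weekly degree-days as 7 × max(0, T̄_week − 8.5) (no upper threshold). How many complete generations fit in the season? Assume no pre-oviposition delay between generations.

4 generations

Weekly DD (7 × max(0, T̄ − 8.5)): 87.5, 30.1, 27.3, 37.1, 112.0, 52.5, 118.3, 90.3, 88.9, 0.0, 66.5, 19.6, 100.8, 0.0, 9.8, 78.4, 103.6, 72.1, 46.9.
Season total = 1141.7 DD.
Complete generations = ⌊1141.7 / 274⌋ = 4.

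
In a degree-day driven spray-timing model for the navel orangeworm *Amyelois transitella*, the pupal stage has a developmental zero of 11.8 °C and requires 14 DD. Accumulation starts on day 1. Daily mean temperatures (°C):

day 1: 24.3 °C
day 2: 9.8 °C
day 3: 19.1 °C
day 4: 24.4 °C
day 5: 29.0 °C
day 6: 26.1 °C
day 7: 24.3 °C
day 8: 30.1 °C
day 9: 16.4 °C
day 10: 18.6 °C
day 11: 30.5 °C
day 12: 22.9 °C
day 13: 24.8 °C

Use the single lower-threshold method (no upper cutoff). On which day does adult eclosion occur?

Daily DD above 11.8 °C: 12.5, 0.0, 7.3, 12.6, 17.2, 14.3, 12.5, 18.3, 4.6, 6.8, 18.7, 11.1, 13.0.
Cumulative: 12.5, 12.5, 19.8, 32.4, 49.6, 63.9, 76.4, 94.7, 99.3, 106.1, 124.8, 135.9, 148.9.
The total first reaches 14 DD on day 3.

day 3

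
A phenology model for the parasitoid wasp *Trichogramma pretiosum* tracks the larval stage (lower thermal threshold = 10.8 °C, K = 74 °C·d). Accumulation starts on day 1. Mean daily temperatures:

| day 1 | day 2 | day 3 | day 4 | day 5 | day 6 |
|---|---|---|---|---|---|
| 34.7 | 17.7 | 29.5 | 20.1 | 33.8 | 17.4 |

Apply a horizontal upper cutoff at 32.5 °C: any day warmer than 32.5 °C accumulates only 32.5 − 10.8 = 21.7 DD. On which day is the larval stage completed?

Daily DD above 10.8 °C (capped at 21.7): 21.7, 6.9, 18.7, 9.3, 21.7, 6.6.
Cumulative: 21.7, 28.6, 47.3, 56.6, 78.3, 84.9.
The total first reaches 74 DD on day 5.

day 5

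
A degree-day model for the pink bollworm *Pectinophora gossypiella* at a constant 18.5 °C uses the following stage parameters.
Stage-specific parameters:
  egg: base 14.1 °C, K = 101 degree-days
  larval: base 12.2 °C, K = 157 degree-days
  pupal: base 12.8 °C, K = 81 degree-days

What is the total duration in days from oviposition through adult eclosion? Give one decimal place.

egg: 101 / (18.5 − 14.1) = 101 / 4.4 = 22.955 d.
larval: 157 / (18.5 − 12.2) = 157 / 6.3 = 24.921 d.
pupal: 81 / (18.5 − 12.8) = 81 / 5.7 = 14.211 d.
Sum = 62.086 ≈ 62.1 days.

62.1 days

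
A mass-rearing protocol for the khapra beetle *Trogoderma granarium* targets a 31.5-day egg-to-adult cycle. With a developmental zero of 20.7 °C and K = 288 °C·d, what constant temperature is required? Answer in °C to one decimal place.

Required daily accumulation = 288 / 31.5 = 9.143 DD/day.
T = T_base + 9.143 = 20.7 + 9.143 = 29.843 ≈ 29.8 °C.

29.8 °C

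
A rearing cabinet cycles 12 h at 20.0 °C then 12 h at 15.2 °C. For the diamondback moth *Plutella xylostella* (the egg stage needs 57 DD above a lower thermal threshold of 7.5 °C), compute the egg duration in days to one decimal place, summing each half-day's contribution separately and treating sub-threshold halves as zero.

Day half: max(0, 20.0 − 7.5) × 0.5 = 12.5 × 0.5 = 6.25 DD.
Night half: max(0, 15.2 − 7.5) × 0.5 = 7.7 × 0.5 = 3.85 DD.
Per 24 h: 10.10 DD/day.
Duration = 57 / 10.10 = 5.644 ≈ 5.6 days.

5.6 days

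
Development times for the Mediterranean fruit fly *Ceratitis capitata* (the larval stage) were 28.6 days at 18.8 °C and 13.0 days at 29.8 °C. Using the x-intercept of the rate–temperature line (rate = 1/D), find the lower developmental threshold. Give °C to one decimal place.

Equal thermal constants: D₁(T₁ − T_b) = D₂(T₂ − T_b).
28.6·(18.8 − T_b) = 13.0·(29.8 − T_b)
T_b = (28.6·18.8 − 13.0·29.8) / (28.6 − 13.0) = 150.28 / 15.6 = 9.633 °C ≈ 9.6 °C.

9.6 °C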